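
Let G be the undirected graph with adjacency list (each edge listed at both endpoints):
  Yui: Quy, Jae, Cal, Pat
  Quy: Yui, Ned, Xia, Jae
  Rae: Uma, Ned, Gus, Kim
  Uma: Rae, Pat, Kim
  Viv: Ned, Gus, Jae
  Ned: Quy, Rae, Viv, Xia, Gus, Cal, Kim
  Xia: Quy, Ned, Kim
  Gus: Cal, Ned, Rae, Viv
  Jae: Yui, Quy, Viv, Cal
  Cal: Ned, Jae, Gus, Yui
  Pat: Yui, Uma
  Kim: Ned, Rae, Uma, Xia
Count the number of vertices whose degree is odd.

4

Degrees: Yui:4, Quy:4, Rae:4, Uma:3, Viv:3, Ned:7, Xia:3, Gus:4, Jae:4, Cal:4, Pat:2, Kim:4
Odd-degree vertices: Uma, Viv, Ned, Xia.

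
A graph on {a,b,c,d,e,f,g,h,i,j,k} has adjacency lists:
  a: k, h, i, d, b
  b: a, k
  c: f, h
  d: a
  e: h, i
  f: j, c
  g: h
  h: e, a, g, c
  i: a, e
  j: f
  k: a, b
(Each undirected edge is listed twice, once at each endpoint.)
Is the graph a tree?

No

The graph has 11 vertices and 12 edges.
A tree on 11 vertices has exactly 10 edges; this graph has 12, so it contains a cycle and is not a tree.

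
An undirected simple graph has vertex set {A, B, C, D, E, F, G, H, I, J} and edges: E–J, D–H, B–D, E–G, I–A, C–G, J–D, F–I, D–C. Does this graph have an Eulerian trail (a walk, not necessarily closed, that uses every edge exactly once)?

No

Degrees: A:1, B:1, C:2, D:4, E:2, F:1, G:2, H:1, I:2, J:2
Odd-degree vertices: A, B, F, H (4 total).
With 4 odd-degree vertices (more than two), no single trail can use every edge.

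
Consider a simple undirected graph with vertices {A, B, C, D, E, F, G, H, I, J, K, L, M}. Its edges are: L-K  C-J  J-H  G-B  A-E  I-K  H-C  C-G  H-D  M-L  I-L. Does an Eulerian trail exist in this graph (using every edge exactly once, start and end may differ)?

No

Degrees: A:1, B:1, C:3, D:1, E:1, F:0, G:2, H:3, I:2, J:2, K:2, L:3, M:1
Odd-degree vertices: A, B, C, D, E, H, L, M (8 total).
With 8 odd-degree vertices (more than two), no single trail can use every edge.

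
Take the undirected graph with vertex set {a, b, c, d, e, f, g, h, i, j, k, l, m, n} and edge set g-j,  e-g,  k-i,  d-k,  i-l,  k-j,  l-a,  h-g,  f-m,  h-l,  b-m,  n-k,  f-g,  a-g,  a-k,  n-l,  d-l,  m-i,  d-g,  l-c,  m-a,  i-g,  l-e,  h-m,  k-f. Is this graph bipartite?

A valid 2-coloring puts {g, k, l, m} on one side and {a, b, c, d, e, f, h, i, j, n} on the other; every edge crosses between the two sides.

Yes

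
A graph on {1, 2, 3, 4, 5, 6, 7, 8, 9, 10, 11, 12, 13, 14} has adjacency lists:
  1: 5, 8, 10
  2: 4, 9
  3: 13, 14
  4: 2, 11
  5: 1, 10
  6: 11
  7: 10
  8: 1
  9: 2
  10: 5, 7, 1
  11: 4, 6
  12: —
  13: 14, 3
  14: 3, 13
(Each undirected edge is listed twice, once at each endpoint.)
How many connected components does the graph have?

Component: {12}
Component: {3, 13, 14}
Component: {1, 5, 7, 8, 10}
Component: {2, 4, 6, 9, 11}

4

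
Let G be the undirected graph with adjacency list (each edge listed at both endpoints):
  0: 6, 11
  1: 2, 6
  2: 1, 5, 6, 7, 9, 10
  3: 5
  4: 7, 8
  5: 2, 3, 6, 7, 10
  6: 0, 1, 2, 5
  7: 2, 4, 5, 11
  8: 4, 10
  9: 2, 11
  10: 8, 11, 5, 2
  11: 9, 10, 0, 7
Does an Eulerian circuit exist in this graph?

No

Degrees: 0:2, 1:2, 2:6, 3:1, 4:2, 5:5, 6:4, 7:4, 8:2, 9:2, 10:4, 11:4
Vertices with odd degree: 3, 5. An Eulerian circuit requires all degrees even.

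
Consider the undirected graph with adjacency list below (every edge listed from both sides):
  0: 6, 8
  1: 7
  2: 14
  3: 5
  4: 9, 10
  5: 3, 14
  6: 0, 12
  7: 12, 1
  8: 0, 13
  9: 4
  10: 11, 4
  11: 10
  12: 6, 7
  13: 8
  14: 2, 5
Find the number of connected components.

Component: {2, 3, 5, 14}
Component: {4, 9, 10, 11}
Component: {0, 1, 6, 7, 8, 12, 13}

3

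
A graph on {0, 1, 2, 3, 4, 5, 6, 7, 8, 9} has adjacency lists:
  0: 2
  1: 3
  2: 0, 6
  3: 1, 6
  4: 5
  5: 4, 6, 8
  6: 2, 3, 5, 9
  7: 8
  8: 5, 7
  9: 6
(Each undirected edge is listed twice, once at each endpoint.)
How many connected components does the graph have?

1

Component: {0, 1, 2, 3, 4, 5, 6, 7, 8, 9}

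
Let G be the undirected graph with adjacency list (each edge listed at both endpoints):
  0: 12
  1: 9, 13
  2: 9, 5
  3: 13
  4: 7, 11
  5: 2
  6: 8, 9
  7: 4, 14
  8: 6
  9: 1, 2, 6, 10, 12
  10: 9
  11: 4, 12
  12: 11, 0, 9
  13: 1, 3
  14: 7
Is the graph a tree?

Yes

|V| = 15, |E| = 14.
It is connected with exactly 14 edges, hence acyclic — it is a tree.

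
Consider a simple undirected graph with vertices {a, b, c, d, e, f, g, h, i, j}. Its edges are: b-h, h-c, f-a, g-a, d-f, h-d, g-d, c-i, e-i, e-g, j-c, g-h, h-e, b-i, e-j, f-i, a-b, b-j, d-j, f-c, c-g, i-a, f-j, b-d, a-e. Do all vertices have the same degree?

Degrees: a:5, b:5, c:5, d:5, e:5, f:5, g:5, h:5, i:5, j:5
All degrees equal 5; the graph is regular.

Yes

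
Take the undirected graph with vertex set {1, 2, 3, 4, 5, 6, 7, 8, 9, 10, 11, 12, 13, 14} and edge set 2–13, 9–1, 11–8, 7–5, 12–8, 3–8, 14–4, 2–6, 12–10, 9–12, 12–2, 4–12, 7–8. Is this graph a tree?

|V| = 14, |E| = 13.
It is connected with exactly 13 edges, hence acyclic — it is a tree.

Yes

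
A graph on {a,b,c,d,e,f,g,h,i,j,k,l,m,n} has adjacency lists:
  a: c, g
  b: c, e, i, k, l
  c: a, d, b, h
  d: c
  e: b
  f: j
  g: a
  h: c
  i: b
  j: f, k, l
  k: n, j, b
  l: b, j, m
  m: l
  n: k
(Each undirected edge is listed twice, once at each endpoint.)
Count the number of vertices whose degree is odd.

12

Degrees: a:2, b:5, c:4, d:1, e:1, f:1, g:1, h:1, i:1, j:3, k:3, l:3, m:1, n:1
Odd-degree vertices: b, d, e, f, g, h, i, j, k, l, m, n.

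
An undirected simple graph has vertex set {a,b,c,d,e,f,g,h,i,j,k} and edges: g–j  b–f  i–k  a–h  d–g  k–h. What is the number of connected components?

Component: {c}
Component: {e}
Component: {b, f}
Component: {d, g, j}
Component: {a, h, i, k}

5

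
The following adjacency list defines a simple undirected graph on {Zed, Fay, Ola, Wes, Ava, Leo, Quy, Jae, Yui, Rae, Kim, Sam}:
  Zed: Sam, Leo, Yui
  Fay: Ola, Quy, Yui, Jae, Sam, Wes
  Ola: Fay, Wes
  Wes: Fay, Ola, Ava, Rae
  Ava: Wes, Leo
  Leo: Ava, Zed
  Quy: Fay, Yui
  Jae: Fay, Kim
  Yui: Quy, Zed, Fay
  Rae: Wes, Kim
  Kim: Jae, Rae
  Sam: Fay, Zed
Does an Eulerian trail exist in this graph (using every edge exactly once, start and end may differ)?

Yes

Degrees: Zed:3, Fay:6, Ola:2, Wes:4, Ava:2, Leo:2, Quy:2, Jae:2, Yui:3, Rae:2, Kim:2, Sam:2
Odd-degree vertices: Zed, Yui (2 total).
With 2 odd-degree vertices and all edges in one connected piece, an Eulerian trail exists (from Zed to Yui).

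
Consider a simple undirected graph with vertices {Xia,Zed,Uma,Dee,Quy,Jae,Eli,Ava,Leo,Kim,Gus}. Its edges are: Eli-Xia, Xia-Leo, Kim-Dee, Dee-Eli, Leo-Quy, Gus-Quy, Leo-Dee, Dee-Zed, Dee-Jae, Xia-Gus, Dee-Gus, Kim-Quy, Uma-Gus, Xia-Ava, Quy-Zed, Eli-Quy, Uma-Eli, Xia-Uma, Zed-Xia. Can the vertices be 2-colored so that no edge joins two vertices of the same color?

The cycle Xia-Uma-Gus-Xia has length 3, which is odd, so the graph is not bipartite.

No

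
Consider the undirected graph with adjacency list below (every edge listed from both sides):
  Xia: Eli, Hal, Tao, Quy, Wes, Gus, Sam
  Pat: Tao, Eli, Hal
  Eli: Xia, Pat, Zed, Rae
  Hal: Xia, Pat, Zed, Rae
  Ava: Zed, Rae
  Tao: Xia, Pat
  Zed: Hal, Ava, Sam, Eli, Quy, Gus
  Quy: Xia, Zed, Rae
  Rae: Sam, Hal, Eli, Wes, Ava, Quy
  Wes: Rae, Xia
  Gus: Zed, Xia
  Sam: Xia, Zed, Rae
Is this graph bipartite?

Yes

A valid 2-coloring puts {Eli, Hal, Ava, Tao, Quy, Wes, Gus, Sam} on one side and {Xia, Pat, Zed, Rae} on the other; every edge crosses between the two sides.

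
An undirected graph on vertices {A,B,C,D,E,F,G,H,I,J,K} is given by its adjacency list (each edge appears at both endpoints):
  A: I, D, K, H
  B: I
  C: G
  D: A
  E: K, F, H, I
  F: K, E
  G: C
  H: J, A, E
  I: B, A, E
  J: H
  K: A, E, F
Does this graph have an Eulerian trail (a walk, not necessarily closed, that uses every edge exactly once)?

Degrees: A:4, B:1, C:1, D:1, E:4, F:2, G:1, H:3, I:3, J:1, K:3
Odd-degree vertices: B, C, D, G, H, I, J, K (8 total).
An Eulerian trail requires 0 or 2 odd-degree vertices; here there are 8.

No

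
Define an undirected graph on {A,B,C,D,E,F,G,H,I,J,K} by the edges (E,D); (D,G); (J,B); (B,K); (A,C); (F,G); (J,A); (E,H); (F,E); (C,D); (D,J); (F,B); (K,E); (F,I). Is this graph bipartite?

E-D-J-B-K-E is an odd cycle (length 5), and a bipartite graph can contain only even cycles.

No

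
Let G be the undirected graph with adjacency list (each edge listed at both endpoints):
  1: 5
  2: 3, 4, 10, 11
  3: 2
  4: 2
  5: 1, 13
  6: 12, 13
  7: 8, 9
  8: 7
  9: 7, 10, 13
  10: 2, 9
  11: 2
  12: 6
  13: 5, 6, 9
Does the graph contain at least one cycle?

The graph has 13 vertices, 12 edges, and 1 connected component.
Since 12 = 13 - 1, the graph is a forest and contains no cycle.

No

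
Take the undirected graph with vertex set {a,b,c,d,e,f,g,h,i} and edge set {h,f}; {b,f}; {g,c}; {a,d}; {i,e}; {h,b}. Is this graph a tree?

The graph has 9 vertices and 6 edges.
It splits into 4 components, so it cannot be a tree.

No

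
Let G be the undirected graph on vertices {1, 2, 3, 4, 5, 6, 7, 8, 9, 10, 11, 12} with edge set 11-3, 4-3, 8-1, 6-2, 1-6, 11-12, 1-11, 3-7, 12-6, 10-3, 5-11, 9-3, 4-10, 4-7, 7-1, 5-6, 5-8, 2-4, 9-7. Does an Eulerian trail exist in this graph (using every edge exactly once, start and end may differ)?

Degrees: 1:4, 2:2, 3:5, 4:4, 5:3, 6:4, 7:4, 8:2, 9:2, 10:2, 11:4, 12:2
Odd-degree vertices: 3, 5 (2 total).
With 2 odd-degree vertices and all edges in one connected piece, an Eulerian trail exists (from 3 to 5).

Yes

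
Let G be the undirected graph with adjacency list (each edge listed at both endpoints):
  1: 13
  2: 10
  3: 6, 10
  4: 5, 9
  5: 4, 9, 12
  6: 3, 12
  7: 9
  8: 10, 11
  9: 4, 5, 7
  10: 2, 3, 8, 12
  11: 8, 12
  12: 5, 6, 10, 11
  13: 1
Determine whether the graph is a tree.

No

The graph has 13 vertices and 14 edges.
It is not connected, so it is not a tree.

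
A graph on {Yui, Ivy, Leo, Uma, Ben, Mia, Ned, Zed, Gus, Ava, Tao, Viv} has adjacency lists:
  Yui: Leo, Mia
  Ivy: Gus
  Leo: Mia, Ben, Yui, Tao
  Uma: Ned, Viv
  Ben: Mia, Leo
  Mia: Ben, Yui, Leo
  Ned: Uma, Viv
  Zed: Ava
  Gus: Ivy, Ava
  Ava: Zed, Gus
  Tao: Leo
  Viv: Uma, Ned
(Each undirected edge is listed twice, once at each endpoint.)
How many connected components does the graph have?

3

Component: {Uma, Ned, Viv}
Component: {Ivy, Zed, Gus, Ava}
Component: {Yui, Leo, Ben, Mia, Tao}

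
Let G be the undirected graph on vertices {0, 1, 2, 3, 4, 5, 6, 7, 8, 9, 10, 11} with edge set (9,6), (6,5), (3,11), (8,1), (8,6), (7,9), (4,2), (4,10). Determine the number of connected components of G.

4

Component: {0}
Component: {3, 11}
Component: {2, 4, 10}
Component: {1, 5, 6, 7, 8, 9}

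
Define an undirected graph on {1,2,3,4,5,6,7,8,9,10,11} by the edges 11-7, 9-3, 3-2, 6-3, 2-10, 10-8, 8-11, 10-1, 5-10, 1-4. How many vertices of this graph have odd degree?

6

Degrees: 1:2, 2:2, 3:3, 4:1, 5:1, 6:1, 7:1, 8:2, 9:1, 10:4, 11:2
Odd-degree vertices: 3, 4, 5, 6, 7, 9.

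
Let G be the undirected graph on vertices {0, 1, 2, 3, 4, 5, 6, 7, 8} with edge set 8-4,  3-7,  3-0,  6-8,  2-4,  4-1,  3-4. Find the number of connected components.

2

Component: {5}
Component: {0, 1, 2, 3, 4, 6, 7, 8}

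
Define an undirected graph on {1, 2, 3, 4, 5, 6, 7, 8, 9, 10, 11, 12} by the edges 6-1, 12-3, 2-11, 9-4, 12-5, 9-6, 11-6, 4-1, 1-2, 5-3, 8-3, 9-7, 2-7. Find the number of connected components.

3

Component: {10}
Component: {3, 5, 8, 12}
Component: {1, 2, 4, 6, 7, 9, 11}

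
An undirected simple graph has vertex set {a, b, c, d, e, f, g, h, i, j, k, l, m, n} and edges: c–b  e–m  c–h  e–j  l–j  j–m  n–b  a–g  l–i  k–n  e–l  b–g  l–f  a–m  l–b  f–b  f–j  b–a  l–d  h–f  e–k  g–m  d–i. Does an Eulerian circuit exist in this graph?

Degrees: a:3, b:6, c:2, d:2, e:4, f:4, g:3, h:2, i:2, j:4, k:2, l:6, m:4, n:2
Vertices with odd degree: a, g. An Eulerian circuit requires all degrees even.

No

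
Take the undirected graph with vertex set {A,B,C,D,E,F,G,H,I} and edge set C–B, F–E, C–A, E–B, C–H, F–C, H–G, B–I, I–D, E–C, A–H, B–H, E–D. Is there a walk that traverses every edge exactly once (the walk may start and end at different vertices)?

Degrees: A:2, B:4, C:5, D:2, E:4, F:2, G:1, H:4, I:2
Odd-degree vertices: C, G (2 total).
The non-isolated vertices are connected and exactly 2 have odd degree, so an Eulerian trail exists (from C to G).

Yes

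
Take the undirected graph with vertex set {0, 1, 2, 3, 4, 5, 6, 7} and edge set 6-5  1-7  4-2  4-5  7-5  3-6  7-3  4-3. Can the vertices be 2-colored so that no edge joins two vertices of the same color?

Yes

Color {0, 4, 6, 7} black and {1, 2, 3, 5} white. No edge joins two same-colored vertices, so the graph is bipartite.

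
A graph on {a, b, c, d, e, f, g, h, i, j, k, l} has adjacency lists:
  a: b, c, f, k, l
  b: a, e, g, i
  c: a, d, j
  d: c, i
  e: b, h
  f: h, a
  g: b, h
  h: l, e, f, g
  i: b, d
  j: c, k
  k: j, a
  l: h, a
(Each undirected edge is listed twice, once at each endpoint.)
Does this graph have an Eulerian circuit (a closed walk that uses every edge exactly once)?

No

Degrees: a:5, b:4, c:3, d:2, e:2, f:2, g:2, h:4, i:2, j:2, k:2, l:2
a, c have odd degree; an Eulerian circuit needs every degree to be even, so none exists.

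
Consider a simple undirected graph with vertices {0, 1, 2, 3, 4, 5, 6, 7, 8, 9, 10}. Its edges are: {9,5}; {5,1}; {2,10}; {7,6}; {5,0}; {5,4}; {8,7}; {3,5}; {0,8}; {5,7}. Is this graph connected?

No

Component: {2, 10}
Component: {0, 1, 3, 4, 5, 6, 7, 8, 9}
There are 2 separate components, so the graph is not connected.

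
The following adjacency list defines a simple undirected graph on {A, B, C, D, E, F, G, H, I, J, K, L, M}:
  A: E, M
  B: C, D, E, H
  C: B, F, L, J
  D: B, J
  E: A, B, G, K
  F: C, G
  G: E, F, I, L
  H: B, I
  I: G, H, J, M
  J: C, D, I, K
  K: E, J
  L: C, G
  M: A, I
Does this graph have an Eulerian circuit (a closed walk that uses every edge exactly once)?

Yes

Degrees: A:2, B:4, C:4, D:2, E:4, F:2, G:4, H:2, I:4, J:4, K:2, L:2, M:2
All degrees are even and the non-isolated vertices are connected — an Eulerian circuit exists.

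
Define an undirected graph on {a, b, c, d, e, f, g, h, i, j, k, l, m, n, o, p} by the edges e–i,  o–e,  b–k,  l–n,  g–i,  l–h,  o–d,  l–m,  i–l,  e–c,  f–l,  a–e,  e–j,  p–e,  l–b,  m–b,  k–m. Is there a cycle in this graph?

The graph has 16 vertices, 17 edges, and 1 connected component.
One cycle is b-k-m-b.

Yes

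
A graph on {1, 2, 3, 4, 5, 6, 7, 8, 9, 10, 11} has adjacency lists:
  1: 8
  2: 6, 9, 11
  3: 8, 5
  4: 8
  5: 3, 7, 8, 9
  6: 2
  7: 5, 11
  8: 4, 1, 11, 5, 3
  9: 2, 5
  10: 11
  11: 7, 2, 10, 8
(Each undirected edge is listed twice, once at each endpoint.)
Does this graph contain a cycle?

Yes

The graph has 11 vertices, 13 edges, and 1 connected component.
Since 13 > 11 - 1, a cycle must exist; for instance 8-11-2-9-5-3-8.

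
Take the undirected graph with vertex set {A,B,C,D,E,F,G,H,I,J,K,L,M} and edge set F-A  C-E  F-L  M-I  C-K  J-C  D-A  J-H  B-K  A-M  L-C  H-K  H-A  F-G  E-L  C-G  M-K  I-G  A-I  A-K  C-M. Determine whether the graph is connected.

Yes

A breadth-first search from A visits A, M, I, D, K, F, H, C, G, B, L, J, E — all 13 vertices — so the graph is connected.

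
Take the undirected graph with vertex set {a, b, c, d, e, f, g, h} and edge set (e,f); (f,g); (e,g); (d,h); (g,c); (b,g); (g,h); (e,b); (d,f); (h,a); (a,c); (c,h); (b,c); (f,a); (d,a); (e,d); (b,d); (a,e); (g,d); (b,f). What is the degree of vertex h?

Neighbors of h: a, c, d, g.

4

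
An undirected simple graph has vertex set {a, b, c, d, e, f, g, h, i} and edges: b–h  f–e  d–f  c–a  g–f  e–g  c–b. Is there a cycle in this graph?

Yes

The graph has 9 vertices, 7 edges, and 3 connected components.
Since 7 > 9 - 3, a cycle must exist; for instance f-g-e-f.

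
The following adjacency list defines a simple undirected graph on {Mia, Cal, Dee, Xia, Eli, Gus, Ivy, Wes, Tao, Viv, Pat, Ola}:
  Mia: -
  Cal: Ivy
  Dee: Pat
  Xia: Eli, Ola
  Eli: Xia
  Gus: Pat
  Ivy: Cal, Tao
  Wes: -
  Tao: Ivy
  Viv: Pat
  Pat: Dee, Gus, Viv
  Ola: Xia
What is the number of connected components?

5

Component: {Mia}
Component: {Wes}
Component: {Cal, Ivy, Tao}
Component: {Xia, Eli, Ola}
Component: {Dee, Gus, Viv, Pat}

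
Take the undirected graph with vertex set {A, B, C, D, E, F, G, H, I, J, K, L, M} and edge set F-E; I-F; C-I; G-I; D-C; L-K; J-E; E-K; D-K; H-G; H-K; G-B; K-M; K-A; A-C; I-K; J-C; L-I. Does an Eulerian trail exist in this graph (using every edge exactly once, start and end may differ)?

Degrees: A:2, B:1, C:4, D:2, E:3, F:2, G:3, H:2, I:5, J:2, K:7, L:2, M:1
Odd-degree vertices: B, E, G, I, K, M (6 total).
An Eulerian trail requires 0 or 2 odd-degree vertices; here there are 6.

No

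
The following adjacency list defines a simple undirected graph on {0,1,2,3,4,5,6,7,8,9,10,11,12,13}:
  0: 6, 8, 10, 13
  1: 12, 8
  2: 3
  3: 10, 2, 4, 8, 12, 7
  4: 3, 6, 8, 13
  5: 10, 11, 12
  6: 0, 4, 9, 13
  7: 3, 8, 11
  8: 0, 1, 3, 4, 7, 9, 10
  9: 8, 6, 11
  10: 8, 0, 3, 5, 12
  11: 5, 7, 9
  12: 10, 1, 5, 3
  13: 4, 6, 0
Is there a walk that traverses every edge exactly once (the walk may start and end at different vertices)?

No

Degrees: 0:4, 1:2, 2:1, 3:6, 4:4, 5:3, 6:4, 7:3, 8:7, 9:3, 10:5, 11:3, 12:4, 13:3
Odd-degree vertices: 2, 5, 7, 8, 9, 10, 11, 13 (8 total).
An Eulerian trail requires 0 or 2 odd-degree vertices; here there are 8.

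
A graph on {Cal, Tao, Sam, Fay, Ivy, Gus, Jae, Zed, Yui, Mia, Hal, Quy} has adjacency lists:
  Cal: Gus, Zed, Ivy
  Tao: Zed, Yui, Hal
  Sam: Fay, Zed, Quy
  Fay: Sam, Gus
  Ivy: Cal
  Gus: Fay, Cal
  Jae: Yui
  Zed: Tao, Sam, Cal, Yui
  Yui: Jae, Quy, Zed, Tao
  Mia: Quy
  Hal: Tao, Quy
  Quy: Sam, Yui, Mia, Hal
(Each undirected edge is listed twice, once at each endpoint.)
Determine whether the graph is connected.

Starting from Cal and exploring outward reaches every vertex (Cal, Zed, Ivy, Gus, Sam, Yui, Tao, Fay, Quy, Jae, Hal, Mia); the graph is connected.

Yes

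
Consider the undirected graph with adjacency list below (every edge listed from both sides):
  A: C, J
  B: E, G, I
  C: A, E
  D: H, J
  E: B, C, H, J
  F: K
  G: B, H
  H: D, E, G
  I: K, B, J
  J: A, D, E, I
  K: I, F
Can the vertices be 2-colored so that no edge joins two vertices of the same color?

Color {B, C, H, J, K} black and {A, D, E, F, G, I} white. No edge joins two same-colored vertices, so the graph is bipartite.

Yes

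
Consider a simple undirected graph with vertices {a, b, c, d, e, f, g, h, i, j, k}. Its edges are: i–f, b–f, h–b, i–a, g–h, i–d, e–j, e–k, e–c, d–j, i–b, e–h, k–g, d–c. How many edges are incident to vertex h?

Neighbors of h: b, e, g.

3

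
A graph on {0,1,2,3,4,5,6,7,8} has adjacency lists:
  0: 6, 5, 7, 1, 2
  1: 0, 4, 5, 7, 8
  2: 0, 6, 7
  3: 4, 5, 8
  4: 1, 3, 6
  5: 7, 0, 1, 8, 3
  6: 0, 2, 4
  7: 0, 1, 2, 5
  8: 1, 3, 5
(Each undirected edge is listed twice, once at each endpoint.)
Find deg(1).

5

Neighbors of 1: 0, 4, 5, 7, 8.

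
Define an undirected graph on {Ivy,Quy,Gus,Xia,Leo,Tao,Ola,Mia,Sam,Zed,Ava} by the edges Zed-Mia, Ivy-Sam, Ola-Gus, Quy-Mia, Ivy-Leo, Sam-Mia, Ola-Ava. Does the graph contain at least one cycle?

The graph has 11 vertices, 7 edges, and 4 connected components.
Since 7 = 11 - 4, the graph is a forest and contains no cycle.

No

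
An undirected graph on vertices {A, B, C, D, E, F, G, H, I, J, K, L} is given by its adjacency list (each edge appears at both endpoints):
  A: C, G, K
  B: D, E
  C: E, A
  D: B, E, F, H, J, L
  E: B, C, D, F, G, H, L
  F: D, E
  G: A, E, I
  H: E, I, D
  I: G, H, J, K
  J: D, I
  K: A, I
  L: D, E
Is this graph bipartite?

No

E-D-L-E is an odd cycle (length 3), and a bipartite graph can contain only even cycles.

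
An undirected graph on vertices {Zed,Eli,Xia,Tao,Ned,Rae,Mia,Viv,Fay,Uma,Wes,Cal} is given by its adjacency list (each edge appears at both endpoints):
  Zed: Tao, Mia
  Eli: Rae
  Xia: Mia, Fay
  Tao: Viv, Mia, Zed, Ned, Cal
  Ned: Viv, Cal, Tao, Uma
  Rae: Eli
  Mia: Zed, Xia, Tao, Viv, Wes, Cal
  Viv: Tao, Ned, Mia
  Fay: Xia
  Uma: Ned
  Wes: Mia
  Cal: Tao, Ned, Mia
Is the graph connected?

Component: {Eli, Rae}
Component: {Zed, Xia, Tao, Ned, Mia, Viv, Fay, Uma, Wes, Cal}
No edge joins these 2 groups, so the graph is disconnected.

No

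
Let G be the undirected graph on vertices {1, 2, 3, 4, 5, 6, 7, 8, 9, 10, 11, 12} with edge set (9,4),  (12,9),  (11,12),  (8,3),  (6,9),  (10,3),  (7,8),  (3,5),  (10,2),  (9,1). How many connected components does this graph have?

2

Component: {1, 4, 6, 9, 11, 12}
Component: {2, 3, 5, 7, 8, 10}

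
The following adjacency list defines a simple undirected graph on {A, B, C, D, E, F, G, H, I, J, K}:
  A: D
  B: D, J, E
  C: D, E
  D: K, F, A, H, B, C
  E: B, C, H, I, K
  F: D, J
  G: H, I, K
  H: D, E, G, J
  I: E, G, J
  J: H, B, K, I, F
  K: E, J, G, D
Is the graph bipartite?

Yes

Color {D, E, G, J} black and {A, B, C, F, H, I, K} white. No edge joins two same-colored vertices, so the graph is bipartite.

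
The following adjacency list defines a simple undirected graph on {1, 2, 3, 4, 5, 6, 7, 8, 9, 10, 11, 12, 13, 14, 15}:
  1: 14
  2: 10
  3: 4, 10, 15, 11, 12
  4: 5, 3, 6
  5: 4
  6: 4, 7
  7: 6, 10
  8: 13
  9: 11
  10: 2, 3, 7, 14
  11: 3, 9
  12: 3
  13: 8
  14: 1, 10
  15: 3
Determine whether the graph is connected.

No

Component: {8, 13}
Component: {1, 2, 3, 4, 5, 6, 7, 9, 10, 11, 12, 14, 15}
There are 2 separate components, so the graph is not connected.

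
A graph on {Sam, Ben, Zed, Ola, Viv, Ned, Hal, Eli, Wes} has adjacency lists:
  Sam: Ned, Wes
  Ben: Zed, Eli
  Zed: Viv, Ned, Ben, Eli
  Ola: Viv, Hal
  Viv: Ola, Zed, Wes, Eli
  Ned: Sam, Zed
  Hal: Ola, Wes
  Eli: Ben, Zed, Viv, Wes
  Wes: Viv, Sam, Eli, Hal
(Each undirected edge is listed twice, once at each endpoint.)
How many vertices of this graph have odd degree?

Degrees: Sam:2, Ben:2, Zed:4, Ola:2, Viv:4, Ned:2, Hal:2, Eli:4, Wes:4
Odd-degree vertices: none.

0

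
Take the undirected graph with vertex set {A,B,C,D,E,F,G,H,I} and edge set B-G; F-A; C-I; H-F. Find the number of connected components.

Component: {D}
Component: {E}
Component: {B, G}
Component: {C, I}
Component: {A, F, H}

5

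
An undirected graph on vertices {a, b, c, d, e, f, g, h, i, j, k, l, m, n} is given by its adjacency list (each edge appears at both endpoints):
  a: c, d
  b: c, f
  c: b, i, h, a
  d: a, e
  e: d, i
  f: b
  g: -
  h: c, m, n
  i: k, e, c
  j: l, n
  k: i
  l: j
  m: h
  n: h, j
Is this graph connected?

No

Component: {g}
Component: {a, b, c, d, e, f, h, i, j, k, l, m, n}
There are 2 separate components, so the graph is not connected.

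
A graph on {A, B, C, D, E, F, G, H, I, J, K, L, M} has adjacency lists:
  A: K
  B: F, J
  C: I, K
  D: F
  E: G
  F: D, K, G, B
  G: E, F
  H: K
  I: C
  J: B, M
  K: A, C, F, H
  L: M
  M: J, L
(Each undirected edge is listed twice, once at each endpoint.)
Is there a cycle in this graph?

No

The graph has 13 vertices, 12 edges, and 1 connected component.
Since 12 = 13 - 1, the graph is a forest and contains no cycle.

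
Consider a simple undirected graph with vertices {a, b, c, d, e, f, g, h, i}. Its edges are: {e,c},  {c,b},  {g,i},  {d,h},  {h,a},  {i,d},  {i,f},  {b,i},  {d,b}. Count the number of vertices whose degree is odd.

6

Degrees: a:1, b:3, c:2, d:3, e:1, f:1, g:1, h:2, i:4
Odd-degree vertices: a, b, d, e, f, g.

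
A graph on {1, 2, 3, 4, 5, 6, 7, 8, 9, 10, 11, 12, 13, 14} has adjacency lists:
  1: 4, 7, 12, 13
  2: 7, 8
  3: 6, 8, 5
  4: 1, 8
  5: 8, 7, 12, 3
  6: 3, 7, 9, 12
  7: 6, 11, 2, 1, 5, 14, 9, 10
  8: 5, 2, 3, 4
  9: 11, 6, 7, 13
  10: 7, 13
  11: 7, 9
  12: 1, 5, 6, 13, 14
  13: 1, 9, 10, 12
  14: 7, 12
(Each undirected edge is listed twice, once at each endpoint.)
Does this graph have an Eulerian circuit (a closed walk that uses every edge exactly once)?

No

Degrees: 1:4, 2:2, 3:3, 4:2, 5:4, 6:4, 7:8, 8:4, 9:4, 10:2, 11:2, 12:5, 13:4, 14:2
Vertices with odd degree: 3, 12. An Eulerian circuit requires all degrees even.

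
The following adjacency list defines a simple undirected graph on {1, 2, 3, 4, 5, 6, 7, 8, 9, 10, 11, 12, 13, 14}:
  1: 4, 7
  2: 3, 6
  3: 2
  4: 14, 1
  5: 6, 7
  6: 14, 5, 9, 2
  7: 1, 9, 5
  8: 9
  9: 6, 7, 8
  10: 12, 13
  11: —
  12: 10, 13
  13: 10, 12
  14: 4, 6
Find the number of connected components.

3

Component: {11}
Component: {10, 12, 13}
Component: {1, 2, 3, 4, 5, 6, 7, 8, 9, 14}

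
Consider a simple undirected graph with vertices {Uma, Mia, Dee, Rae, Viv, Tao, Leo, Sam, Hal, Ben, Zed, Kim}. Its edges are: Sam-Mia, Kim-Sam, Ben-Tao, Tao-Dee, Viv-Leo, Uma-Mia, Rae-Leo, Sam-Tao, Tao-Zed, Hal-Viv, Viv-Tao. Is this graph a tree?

The graph has 12 vertices and 11 edges.
Connected and |E| = |V| - 1, which characterizes a tree.

Yes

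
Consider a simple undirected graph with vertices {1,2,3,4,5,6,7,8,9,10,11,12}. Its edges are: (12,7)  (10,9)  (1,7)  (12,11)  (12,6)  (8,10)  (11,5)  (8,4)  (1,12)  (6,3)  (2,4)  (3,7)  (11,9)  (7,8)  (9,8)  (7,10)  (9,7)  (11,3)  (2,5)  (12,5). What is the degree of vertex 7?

6

Neighbors of 7: 1, 3, 8, 9, 10, 12.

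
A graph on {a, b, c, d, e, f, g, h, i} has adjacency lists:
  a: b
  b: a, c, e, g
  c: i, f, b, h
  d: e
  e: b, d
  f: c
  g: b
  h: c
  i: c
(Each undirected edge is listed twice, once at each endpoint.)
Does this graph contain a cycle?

The graph has 9 vertices, 8 edges, and 1 connected component.
A forest on 9 vertices with 1 component has exactly 8 edges, which matches — so no cycle.

No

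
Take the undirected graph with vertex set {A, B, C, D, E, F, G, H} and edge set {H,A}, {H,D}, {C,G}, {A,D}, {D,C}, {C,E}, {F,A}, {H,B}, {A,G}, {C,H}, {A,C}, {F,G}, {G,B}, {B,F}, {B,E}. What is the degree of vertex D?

3

Neighbors of D: A, C, H.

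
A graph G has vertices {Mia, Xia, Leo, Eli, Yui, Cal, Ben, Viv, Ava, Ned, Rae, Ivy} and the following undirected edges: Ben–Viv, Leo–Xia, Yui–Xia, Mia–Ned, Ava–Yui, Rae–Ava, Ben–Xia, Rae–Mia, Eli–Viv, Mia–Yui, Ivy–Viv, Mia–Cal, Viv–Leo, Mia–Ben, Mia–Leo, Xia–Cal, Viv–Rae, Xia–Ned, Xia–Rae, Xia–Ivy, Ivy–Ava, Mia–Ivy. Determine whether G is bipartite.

Yes

Color {Leo, Eli, Yui, Cal, Ben, Ned, Rae, Ivy} black and {Mia, Xia, Viv, Ava} white. No edge joins two same-colored vertices, so the graph is bipartite.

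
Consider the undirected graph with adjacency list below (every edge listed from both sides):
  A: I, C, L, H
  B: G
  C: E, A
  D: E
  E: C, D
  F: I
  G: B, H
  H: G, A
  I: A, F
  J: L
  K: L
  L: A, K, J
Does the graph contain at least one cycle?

The graph has 12 vertices, 11 edges, and 1 connected component.
Since 11 = 12 - 1, the graph is a forest and contains no cycle.

No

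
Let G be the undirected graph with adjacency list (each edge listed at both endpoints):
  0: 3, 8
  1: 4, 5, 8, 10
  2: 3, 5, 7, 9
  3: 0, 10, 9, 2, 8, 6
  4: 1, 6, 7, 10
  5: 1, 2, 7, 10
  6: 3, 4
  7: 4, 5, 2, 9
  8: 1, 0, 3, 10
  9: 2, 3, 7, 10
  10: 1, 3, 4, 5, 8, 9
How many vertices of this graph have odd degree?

0

Degrees: 0:2, 1:4, 2:4, 3:6, 4:4, 5:4, 6:2, 7:4, 8:4, 9:4, 10:6
Odd-degree vertices: none.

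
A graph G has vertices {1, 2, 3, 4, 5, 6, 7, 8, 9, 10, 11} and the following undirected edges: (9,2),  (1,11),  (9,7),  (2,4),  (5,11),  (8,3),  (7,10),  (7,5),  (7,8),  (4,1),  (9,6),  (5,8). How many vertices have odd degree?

Degrees: 1:2, 2:2, 3:1, 4:2, 5:3, 6:1, 7:4, 8:3, 9:3, 10:1, 11:2
Odd-degree vertices: 3, 5, 6, 8, 9, 10.

6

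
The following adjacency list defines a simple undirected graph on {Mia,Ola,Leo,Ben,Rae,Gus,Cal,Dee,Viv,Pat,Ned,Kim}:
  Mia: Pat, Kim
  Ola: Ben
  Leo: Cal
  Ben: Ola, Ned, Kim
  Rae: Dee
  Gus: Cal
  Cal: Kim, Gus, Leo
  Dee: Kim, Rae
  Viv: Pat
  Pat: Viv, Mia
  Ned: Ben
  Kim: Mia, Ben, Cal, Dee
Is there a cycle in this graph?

The graph has 12 vertices, 11 edges, and 1 connected component.
A forest on 12 vertices with 1 component has exactly 11 edges, which matches — so no cycle.

No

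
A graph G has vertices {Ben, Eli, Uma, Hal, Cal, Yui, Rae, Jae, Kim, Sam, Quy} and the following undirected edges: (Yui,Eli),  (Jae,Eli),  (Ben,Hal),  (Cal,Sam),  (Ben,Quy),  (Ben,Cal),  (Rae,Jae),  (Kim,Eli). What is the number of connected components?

Component: {Uma}
Component: {Ben, Hal, Cal, Sam, Quy}
Component: {Eli, Yui, Rae, Jae, Kim}

3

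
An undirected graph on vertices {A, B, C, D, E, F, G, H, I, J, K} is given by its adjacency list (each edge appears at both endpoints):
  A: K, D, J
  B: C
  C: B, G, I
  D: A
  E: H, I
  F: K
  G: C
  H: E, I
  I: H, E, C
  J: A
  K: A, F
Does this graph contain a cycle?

|V| = 11, |E| = 10, number of components = 2.
Since 10 > 11 - 2, a cycle must exist; for instance I-H-E-I.

Yes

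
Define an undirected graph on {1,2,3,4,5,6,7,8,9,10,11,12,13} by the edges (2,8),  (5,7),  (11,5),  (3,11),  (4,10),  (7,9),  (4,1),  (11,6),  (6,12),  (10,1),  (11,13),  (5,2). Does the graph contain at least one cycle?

Yes

|V| = 13, |E| = 12, number of components = 2.
One cycle is 1-4-10-1.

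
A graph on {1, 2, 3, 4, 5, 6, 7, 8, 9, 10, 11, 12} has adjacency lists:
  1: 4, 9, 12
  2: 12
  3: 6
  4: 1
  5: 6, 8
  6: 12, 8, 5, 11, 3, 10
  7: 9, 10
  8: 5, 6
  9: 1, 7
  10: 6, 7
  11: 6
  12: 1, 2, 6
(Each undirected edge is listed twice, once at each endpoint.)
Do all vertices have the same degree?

Degrees: 1:3, 2:1, 3:1, 4:1, 5:2, 6:6, 7:2, 8:2, 9:2, 10:2, 11:1, 12:3
Vertex 2 has degree 1 while 6 has degree 6, so the graph is not regular.

No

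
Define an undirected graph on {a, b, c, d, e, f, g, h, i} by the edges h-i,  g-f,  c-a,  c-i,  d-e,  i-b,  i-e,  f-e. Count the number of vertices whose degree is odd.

6

Degrees: a:1, b:1, c:2, d:1, e:3, f:2, g:1, h:1, i:4
Odd-degree vertices: a, b, d, e, g, h.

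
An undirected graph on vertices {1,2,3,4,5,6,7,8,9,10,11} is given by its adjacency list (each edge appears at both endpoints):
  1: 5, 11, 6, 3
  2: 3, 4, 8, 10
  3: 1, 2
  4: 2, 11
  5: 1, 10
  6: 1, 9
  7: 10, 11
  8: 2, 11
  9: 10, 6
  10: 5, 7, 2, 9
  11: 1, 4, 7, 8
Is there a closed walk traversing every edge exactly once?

Yes

Degrees: 1:4, 2:4, 3:2, 4:2, 5:2, 6:2, 7:2, 8:2, 9:2, 10:4, 11:4
Every vertex has even degree and the edges form a single connected piece, so an Eulerian circuit exists.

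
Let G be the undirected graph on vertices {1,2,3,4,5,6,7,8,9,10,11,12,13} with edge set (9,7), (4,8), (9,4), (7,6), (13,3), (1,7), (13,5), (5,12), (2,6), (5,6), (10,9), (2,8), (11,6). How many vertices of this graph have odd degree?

Degrees: 1:1, 2:2, 3:1, 4:2, 5:3, 6:4, 7:3, 8:2, 9:3, 10:1, 11:1, 12:1, 13:2
Odd-degree vertices: 1, 3, 5, 7, 9, 10, 11, 12.

8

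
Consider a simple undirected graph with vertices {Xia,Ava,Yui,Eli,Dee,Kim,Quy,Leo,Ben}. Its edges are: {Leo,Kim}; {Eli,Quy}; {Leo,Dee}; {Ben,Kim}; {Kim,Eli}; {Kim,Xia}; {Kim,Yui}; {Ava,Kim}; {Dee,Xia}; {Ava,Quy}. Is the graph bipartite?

Yes

Partition the vertices as {Dee, Kim, Quy} vs {Xia, Ava, Yui, Eli, Leo, Ben}. Each listed edge has one endpoint in each part, so the graph is bipartite.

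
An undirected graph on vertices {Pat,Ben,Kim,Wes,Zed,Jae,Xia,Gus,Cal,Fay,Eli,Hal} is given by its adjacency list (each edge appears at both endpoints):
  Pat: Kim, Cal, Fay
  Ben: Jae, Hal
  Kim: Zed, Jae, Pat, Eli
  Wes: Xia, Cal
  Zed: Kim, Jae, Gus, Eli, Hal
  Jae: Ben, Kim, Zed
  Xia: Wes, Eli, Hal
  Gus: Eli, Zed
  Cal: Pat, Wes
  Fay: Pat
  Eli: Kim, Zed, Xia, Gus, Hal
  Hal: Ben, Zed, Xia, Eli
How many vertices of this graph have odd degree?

6

Degrees: Pat:3, Ben:2, Kim:4, Wes:2, Zed:5, Jae:3, Xia:3, Gus:2, Cal:2, Fay:1, Eli:5, Hal:4
Odd-degree vertices: Pat, Zed, Jae, Xia, Fay, Eli.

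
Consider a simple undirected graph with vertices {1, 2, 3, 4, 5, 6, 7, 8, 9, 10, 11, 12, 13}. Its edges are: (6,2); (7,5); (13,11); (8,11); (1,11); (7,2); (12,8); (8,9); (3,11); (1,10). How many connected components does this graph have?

Component: {4}
Component: {2, 5, 6, 7}
Component: {1, 3, 8, 9, 10, 11, 12, 13}

3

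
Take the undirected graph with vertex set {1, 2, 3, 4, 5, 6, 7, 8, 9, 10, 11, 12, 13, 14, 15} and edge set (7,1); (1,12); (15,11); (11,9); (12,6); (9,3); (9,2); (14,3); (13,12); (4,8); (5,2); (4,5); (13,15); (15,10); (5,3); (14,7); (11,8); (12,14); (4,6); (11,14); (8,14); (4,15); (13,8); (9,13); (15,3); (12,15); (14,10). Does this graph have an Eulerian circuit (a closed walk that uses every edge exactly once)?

Degrees: 1:2, 2:2, 3:4, 4:4, 5:3, 6:2, 7:2, 8:4, 9:4, 10:2, 11:4, 12:5, 13:4, 14:6, 15:6
5, 12 have odd degree; an Eulerian circuit needs every degree to be even, so none exists.

No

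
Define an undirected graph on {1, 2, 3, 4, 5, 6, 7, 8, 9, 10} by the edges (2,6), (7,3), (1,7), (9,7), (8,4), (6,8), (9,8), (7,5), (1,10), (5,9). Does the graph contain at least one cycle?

Yes

The graph has 10 vertices, 10 edges, and 1 connected component.
One cycle is 7-9-5-7.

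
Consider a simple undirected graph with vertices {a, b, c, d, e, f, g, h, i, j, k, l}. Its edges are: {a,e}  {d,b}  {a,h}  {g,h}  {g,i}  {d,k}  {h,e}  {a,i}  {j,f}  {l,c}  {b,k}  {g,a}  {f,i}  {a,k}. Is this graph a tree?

The graph has 12 vertices and 14 edges.
It splits into 2 components, so it cannot be a tree.

No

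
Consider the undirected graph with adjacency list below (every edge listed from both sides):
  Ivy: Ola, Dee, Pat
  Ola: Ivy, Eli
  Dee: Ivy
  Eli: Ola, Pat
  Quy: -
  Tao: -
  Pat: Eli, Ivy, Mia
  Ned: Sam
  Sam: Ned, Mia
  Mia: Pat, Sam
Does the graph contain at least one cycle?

Yes

|V| = 10, |E| = 8, number of components = 3.
One cycle is Ivy-Pat-Eli-Ola-Ivy.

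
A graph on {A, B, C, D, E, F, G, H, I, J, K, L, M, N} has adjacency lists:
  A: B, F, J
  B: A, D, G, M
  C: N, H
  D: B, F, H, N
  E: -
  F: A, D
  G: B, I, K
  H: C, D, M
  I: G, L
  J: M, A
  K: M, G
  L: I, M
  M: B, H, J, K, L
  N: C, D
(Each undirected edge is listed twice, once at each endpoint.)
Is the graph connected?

Component: {E}
Component: {A, B, C, D, F, G, H, I, J, K, L, M, N}
No edge joins these 2 groups, so the graph is disconnected.

No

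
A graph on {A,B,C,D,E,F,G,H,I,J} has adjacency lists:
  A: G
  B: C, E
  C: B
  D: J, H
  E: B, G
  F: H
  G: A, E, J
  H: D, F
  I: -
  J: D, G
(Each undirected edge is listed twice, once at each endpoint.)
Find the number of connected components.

2

Component: {I}
Component: {A, B, C, D, E, F, G, H, J}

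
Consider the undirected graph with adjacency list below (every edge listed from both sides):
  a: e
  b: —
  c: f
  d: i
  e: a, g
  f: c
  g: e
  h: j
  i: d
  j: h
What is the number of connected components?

5

Component: {b}
Component: {c, f}
Component: {d, i}
Component: {h, j}
Component: {a, e, g}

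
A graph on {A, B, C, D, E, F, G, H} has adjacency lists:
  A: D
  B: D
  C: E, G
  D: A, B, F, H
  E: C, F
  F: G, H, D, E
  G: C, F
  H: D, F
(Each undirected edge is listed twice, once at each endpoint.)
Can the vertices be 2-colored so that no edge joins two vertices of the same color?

D-F-H-D is an odd cycle (length 3), and a bipartite graph can contain only even cycles.

No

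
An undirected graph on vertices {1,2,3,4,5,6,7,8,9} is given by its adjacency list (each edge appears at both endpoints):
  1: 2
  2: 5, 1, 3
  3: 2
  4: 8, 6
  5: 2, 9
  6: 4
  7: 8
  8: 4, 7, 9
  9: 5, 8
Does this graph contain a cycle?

|V| = 9, |E| = 8, number of components = 1.
A forest on 9 vertices with 1 component has exactly 8 edges, which matches — so no cycle.

No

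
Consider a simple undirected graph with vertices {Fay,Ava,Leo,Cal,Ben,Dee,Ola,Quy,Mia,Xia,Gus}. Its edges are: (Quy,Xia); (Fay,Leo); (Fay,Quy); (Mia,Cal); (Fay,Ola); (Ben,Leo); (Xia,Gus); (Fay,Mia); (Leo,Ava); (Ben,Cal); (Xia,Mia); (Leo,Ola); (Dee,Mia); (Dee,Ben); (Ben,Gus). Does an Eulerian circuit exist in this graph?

Degrees: Fay:4, Ava:1, Leo:4, Cal:2, Ben:4, Dee:2, Ola:2, Quy:2, Mia:4, Xia:3, Gus:2
Ava, Xia have odd degree; an Eulerian circuit needs every degree to be even, so none exists.

No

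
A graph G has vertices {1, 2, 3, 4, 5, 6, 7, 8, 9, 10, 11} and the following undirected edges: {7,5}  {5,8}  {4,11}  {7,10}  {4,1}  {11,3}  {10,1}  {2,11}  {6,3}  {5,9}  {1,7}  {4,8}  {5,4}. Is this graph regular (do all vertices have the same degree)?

No

Degrees: 1:3, 2:1, 3:2, 4:4, 5:4, 6:1, 7:3, 8:2, 9:1, 10:2, 11:3
Degrees are not all equal (e.g. deg(2)=1 but deg(4)=4); not regular.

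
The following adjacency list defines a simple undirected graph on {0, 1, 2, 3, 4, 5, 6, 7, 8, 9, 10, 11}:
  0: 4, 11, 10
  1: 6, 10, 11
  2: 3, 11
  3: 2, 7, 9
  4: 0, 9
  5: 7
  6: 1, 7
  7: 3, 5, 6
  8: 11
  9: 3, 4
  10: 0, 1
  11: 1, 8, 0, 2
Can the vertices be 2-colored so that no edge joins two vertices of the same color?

Partition the vertices as {3, 4, 5, 6, 10, 11} vs {0, 1, 2, 7, 8, 9}. Each listed edge has one endpoint in each part, so the graph is bipartite.

Yes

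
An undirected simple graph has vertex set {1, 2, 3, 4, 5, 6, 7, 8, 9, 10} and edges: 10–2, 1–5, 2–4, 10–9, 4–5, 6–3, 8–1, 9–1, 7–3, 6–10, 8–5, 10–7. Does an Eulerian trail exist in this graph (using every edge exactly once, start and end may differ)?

Degrees: 1:3, 2:2, 3:2, 4:2, 5:3, 6:2, 7:2, 8:2, 9:2, 10:4
Odd-degree vertices: 1, 5 (2 total).
With 2 odd-degree vertices and all edges in one connected piece, an Eulerian trail exists (from 1 to 5).

Yes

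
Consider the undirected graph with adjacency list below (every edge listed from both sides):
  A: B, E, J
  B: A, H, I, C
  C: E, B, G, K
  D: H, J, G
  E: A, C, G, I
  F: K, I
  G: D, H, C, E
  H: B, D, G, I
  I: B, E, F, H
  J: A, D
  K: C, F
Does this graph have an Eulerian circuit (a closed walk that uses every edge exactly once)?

Degrees: A:3, B:4, C:4, D:3, E:4, F:2, G:4, H:4, I:4, J:2, K:2
Vertices with odd degree: A, D. An Eulerian circuit requires all degrees even.

No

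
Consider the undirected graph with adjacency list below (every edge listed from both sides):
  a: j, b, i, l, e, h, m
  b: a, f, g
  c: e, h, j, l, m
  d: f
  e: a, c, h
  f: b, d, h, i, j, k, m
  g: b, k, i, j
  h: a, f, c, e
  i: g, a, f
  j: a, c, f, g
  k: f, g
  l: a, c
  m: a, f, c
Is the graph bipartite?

The cycle h-e-a-h has length 3, which is odd, so the graph is not bipartite.

No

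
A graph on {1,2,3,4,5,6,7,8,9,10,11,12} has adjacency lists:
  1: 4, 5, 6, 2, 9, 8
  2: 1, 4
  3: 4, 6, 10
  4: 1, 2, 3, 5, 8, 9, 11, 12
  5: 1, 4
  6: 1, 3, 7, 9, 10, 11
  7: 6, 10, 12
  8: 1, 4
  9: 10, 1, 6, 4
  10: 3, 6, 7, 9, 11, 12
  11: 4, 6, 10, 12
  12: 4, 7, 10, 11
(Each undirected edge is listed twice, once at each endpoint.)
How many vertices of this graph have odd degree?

2

Degrees: 1:6, 2:2, 3:3, 4:8, 5:2, 6:6, 7:3, 8:2, 9:4, 10:6, 11:4, 12:4
Odd-degree vertices: 3, 7.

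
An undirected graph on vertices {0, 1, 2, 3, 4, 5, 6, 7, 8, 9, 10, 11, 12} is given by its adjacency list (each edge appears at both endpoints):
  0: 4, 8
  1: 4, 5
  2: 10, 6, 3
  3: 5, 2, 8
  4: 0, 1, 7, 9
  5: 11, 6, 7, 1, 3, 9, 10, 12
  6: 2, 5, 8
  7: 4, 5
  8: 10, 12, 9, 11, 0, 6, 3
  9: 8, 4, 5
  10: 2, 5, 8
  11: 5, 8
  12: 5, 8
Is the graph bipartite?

Yes

Color {2, 4, 5, 8} black and {0, 1, 3, 6, 7, 9, 10, 11, 12} white. No edge joins two same-colored vertices, so the graph is bipartite.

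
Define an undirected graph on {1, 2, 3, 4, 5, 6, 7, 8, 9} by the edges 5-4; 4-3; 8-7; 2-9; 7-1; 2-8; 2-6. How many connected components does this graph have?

2

Component: {3, 4, 5}
Component: {1, 2, 6, 7, 8, 9}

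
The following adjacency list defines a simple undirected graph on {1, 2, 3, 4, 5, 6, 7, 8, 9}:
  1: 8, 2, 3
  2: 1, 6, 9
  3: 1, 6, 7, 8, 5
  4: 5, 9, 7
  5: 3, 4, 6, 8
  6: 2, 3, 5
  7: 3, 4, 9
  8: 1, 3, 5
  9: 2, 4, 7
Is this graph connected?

Yes

Starting from 1 and exploring outward reaches every vertex (1, 2, 8, 3, 6, 9, 5, 7, 4); the graph is connected.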